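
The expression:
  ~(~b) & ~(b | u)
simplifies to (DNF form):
False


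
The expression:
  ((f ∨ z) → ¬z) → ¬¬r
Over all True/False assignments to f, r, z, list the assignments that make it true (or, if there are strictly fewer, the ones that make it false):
is false only for:
  f=False, r=False, z=False;
  f=True, r=False, z=False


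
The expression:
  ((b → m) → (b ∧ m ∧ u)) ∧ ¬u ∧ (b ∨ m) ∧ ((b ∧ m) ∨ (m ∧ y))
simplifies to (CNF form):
False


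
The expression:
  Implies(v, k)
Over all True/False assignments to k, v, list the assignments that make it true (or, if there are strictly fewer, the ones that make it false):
is false only for:
  k=False, v=True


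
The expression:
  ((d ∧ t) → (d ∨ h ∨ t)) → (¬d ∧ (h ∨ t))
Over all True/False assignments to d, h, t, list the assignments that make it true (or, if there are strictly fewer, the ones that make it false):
is true only for:
  d=False, h=False, t=True;
  d=False, h=True, t=False;
  d=False, h=True, t=True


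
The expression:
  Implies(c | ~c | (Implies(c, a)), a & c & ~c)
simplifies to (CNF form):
False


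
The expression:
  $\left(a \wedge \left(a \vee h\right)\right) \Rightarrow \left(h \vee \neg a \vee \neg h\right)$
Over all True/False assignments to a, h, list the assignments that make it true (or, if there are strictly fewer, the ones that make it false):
is always true.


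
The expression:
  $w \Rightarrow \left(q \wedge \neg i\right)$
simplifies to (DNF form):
$\left(q \wedge \neg i\right) \vee \neg w$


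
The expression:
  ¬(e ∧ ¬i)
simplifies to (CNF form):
i ∨ ¬e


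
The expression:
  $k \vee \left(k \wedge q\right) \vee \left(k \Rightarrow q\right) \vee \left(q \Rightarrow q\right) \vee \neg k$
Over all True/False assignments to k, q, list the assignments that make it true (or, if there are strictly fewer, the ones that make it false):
is always true.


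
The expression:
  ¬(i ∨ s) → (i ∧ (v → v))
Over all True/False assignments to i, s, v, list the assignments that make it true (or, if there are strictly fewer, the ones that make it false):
is false only for:
  i=False, s=False, v=False;
  i=False, s=False, v=True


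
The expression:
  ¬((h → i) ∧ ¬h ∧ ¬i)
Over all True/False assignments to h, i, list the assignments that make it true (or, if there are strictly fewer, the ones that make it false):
is false only for:
  h=False, i=False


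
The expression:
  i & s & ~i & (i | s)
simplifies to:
False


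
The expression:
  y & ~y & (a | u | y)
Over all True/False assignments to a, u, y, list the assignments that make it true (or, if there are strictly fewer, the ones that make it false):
is never true.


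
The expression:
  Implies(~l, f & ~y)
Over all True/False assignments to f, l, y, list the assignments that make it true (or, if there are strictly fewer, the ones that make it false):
is false only for:
  f=False, l=False, y=False;
  f=False, l=False, y=True;
  f=True, l=False, y=True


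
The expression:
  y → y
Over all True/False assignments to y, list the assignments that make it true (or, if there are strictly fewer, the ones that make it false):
is always true.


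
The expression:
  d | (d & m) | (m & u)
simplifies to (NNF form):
d | (m & u)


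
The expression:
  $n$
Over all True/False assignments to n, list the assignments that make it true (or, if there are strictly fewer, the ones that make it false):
is true only for:
  n=True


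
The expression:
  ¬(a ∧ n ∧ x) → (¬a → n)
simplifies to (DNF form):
a ∨ n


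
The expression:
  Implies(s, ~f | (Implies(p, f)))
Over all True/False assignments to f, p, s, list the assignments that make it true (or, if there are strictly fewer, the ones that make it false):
is always true.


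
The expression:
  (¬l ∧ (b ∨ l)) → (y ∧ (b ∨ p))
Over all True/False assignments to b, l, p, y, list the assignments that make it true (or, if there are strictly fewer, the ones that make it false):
is false only for:
  b=True, l=False, p=False, y=False;
  b=True, l=False, p=True, y=False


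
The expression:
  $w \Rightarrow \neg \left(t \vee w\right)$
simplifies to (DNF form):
$\neg w$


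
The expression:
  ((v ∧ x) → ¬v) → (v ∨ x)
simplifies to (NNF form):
v ∨ x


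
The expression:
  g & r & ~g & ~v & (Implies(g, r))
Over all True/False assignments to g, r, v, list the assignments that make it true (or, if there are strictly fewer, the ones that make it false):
is never true.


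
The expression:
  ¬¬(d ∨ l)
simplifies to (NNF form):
d ∨ l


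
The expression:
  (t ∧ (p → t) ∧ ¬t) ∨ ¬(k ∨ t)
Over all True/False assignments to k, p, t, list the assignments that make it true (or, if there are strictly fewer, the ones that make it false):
is true only for:
  k=False, p=False, t=False;
  k=False, p=True, t=False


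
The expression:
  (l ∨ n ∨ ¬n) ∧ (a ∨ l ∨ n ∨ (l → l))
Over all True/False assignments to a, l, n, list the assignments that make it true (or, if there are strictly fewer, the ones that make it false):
is always true.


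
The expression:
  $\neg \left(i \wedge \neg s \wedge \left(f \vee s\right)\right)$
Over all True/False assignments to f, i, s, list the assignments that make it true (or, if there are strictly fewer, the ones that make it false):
is false only for:
  f=True, i=True, s=False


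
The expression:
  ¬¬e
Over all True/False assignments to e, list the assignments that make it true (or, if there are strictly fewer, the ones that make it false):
is true only for:
  e=True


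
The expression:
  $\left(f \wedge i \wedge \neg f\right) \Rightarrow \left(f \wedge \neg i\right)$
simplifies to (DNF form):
$\text{True}$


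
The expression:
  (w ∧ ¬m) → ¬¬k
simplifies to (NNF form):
k ∨ m ∨ ¬w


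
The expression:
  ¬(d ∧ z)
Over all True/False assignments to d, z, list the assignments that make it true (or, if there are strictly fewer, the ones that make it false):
is false only for:
  d=True, z=True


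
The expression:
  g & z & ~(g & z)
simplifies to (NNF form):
False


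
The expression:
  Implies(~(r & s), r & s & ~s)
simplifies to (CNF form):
r & s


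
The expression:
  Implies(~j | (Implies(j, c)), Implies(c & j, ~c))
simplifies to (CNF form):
~c | ~j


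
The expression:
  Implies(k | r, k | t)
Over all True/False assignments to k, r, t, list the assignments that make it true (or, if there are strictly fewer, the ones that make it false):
is false only for:
  k=False, r=True, t=False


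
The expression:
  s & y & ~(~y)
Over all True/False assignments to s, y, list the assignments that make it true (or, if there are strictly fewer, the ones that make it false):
is true only for:
  s=True, y=True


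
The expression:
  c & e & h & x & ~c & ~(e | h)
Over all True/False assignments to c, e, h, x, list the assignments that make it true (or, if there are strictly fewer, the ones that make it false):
is never true.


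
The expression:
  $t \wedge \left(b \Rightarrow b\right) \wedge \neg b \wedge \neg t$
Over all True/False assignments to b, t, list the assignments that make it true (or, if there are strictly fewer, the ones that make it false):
is never true.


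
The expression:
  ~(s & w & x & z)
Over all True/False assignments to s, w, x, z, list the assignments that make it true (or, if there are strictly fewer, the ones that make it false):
is false only for:
  s=True, w=True, x=True, z=True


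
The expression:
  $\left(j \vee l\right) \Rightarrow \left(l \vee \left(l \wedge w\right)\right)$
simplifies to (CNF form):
$l \vee \neg j$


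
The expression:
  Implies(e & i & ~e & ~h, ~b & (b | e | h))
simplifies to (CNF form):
True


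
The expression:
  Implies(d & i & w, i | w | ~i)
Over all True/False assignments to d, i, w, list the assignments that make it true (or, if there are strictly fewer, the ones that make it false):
is always true.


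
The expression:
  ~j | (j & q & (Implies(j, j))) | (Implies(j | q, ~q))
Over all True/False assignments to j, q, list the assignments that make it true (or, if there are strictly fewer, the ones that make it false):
is always true.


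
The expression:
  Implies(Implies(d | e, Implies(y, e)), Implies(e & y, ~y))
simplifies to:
~e | ~y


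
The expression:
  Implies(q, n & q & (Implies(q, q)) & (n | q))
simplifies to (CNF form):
n | ~q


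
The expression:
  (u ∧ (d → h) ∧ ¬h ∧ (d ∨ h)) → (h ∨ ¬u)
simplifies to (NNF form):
True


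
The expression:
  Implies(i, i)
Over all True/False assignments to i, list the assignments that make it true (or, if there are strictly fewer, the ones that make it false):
is always true.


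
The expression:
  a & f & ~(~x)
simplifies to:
a & f & x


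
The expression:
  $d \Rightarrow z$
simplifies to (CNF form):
$z \vee \neg d$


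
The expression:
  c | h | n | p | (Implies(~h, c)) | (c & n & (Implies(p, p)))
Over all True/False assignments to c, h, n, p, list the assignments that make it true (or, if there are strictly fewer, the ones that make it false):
is false only for:
  c=False, h=False, n=False, p=False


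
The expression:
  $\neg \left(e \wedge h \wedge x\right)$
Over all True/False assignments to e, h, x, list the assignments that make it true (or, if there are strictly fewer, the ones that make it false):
is false only for:
  e=True, h=True, x=True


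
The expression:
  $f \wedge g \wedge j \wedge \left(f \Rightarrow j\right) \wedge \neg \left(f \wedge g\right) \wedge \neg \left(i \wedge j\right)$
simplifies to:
$\text{False}$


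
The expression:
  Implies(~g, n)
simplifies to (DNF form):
g | n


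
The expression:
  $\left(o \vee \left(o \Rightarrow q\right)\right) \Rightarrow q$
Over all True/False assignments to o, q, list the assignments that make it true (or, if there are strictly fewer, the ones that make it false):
is true only for:
  o=False, q=True;
  o=True, q=True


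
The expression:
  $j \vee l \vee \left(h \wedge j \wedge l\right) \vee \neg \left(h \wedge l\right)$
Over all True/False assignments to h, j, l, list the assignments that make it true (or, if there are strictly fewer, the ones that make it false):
is always true.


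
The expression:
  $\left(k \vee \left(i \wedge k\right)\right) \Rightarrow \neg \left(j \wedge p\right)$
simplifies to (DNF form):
$\neg j \vee \neg k \vee \neg p$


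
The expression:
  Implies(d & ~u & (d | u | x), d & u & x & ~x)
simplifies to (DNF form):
u | ~d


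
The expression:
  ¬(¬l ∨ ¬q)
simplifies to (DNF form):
l ∧ q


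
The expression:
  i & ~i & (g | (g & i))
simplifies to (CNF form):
False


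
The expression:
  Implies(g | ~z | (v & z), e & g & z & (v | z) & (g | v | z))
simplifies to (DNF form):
(e & g & z) | (z & ~g & ~v)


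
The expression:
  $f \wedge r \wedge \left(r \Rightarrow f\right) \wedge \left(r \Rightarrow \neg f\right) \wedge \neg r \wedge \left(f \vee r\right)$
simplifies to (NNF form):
$\text{False}$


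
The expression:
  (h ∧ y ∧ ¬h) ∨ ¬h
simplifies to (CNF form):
¬h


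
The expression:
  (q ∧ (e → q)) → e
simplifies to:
e ∨ ¬q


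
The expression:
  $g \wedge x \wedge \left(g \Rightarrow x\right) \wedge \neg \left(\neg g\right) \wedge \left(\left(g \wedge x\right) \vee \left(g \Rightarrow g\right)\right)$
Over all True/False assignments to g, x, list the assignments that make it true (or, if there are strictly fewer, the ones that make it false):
is true only for:
  g=True, x=True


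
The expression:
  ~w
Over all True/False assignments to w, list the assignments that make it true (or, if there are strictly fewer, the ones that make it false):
is true only for:
  w=False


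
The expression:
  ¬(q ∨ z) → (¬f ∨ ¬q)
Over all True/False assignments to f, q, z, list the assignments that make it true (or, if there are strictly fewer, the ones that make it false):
is always true.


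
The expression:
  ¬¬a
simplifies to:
a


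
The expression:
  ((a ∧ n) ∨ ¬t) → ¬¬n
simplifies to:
n ∨ t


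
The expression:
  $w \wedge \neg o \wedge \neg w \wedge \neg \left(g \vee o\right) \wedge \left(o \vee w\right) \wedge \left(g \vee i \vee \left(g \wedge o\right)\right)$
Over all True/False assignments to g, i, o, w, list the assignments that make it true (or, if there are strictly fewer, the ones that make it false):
is never true.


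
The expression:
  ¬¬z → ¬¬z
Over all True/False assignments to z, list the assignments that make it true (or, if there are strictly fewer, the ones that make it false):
is always true.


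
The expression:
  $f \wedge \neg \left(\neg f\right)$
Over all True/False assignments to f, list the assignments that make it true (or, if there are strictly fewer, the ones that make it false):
is true only for:
  f=True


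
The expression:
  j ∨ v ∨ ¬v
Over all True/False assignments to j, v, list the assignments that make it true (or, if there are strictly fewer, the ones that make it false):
is always true.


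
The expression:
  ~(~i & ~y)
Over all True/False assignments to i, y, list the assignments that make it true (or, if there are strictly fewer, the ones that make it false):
is false only for:
  i=False, y=False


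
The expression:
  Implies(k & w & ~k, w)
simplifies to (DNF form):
True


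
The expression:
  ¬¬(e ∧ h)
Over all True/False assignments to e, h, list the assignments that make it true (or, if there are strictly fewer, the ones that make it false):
is true only for:
  e=True, h=True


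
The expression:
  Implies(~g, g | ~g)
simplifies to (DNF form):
True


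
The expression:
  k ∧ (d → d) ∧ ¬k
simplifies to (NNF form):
False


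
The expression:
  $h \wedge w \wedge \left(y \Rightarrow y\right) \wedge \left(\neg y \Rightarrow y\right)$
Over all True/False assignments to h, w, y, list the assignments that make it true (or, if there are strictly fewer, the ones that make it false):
is true only for:
  h=True, w=True, y=True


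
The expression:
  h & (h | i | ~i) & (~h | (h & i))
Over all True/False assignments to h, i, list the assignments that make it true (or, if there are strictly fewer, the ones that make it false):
is true only for:
  h=True, i=True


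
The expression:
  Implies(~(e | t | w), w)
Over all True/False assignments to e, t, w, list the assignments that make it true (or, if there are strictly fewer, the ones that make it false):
is false only for:
  e=False, t=False, w=False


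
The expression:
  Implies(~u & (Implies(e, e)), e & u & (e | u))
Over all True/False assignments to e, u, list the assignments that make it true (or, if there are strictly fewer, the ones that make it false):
is true only for:
  e=False, u=True;
  e=True, u=True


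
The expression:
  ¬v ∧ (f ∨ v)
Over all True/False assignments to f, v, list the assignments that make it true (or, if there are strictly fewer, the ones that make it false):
is true only for:
  f=True, v=False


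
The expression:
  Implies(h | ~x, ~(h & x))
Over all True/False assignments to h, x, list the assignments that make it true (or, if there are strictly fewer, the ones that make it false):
is false only for:
  h=True, x=True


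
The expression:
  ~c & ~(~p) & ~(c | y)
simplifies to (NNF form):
p & ~c & ~y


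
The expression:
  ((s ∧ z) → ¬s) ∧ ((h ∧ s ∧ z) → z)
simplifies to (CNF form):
¬s ∨ ¬z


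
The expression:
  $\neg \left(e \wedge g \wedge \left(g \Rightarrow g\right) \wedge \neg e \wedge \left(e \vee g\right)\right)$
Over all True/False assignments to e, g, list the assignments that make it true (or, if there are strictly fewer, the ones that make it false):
is always true.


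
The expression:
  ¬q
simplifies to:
¬q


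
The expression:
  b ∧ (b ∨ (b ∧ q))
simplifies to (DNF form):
b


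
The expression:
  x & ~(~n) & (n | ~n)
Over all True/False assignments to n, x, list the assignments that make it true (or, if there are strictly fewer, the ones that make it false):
is true only for:
  n=True, x=True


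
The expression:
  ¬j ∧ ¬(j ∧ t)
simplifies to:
¬j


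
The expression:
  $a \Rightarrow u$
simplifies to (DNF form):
$u \vee \neg a$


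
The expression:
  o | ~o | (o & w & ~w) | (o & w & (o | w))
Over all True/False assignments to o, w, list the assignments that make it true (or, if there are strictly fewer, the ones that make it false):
is always true.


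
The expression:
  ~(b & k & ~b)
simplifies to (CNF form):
True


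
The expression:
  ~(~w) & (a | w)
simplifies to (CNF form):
w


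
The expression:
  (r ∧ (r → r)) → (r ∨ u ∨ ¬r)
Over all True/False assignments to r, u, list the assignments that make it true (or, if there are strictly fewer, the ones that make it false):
is always true.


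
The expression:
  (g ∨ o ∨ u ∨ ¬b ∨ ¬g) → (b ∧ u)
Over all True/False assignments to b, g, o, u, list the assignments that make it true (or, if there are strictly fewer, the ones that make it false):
is true only for:
  b=True, g=False, o=False, u=True;
  b=True, g=False, o=True, u=True;
  b=True, g=True, o=False, u=True;
  b=True, g=True, o=True, u=True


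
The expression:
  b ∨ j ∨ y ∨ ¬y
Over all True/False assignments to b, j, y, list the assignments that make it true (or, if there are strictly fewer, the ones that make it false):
is always true.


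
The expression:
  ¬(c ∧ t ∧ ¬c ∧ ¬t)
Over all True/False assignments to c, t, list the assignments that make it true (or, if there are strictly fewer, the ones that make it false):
is always true.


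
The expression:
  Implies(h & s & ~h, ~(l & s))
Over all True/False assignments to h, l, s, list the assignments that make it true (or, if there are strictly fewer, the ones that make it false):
is always true.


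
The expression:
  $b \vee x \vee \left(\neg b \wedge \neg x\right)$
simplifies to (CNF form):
$\text{True}$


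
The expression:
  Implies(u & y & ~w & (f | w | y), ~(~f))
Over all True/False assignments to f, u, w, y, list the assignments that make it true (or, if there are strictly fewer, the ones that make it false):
is false only for:
  f=False, u=True, w=False, y=True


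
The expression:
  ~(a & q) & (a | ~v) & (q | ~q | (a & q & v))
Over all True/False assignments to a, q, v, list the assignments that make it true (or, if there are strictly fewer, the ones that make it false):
is true only for:
  a=False, q=False, v=False;
  a=False, q=True, v=False;
  a=True, q=False, v=False;
  a=True, q=False, v=True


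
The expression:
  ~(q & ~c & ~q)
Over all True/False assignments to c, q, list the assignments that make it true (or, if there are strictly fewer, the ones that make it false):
is always true.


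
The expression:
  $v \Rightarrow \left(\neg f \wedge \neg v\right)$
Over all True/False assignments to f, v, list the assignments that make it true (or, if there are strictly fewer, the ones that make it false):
is true only for:
  f=False, v=False;
  f=True, v=False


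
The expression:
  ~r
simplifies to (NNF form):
~r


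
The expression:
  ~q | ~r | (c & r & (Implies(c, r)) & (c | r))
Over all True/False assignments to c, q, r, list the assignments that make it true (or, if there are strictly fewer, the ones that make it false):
is false only for:
  c=False, q=True, r=True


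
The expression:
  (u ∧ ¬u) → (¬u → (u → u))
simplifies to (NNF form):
True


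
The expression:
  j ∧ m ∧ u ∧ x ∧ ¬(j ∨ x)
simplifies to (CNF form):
False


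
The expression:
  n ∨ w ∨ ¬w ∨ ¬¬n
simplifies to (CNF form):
True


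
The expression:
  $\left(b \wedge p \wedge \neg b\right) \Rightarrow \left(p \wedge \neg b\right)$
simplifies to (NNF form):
$\text{True}$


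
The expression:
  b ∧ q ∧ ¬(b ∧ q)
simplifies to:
False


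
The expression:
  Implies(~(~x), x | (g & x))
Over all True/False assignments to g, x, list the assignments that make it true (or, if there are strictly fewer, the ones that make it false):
is always true.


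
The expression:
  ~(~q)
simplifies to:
q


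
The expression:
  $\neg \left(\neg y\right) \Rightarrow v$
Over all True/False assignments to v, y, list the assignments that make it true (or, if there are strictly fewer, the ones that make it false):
is false only for:
  v=False, y=True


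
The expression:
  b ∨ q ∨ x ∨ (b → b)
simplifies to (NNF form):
True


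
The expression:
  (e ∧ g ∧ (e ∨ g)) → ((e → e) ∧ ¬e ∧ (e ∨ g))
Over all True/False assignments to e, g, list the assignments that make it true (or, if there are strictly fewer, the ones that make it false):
is false only for:
  e=True, g=True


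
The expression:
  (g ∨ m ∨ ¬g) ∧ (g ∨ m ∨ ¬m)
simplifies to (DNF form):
True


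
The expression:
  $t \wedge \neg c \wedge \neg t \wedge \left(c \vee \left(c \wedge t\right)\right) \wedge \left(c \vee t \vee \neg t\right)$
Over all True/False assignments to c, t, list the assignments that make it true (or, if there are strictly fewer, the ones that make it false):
is never true.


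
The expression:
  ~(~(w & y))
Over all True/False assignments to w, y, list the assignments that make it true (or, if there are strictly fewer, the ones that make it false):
is true only for:
  w=True, y=True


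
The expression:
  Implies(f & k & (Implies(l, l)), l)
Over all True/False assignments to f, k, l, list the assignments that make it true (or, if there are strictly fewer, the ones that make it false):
is false only for:
  f=True, k=True, l=False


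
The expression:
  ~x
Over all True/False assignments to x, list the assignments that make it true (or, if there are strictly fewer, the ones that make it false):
is true only for:
  x=False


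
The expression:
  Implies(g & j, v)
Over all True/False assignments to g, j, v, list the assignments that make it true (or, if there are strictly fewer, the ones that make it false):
is false only for:
  g=True, j=True, v=False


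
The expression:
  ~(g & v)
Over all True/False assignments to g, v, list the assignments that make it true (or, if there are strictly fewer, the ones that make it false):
is false only for:
  g=True, v=True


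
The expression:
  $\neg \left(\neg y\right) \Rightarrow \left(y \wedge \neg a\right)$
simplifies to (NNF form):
$\neg a \vee \neg y$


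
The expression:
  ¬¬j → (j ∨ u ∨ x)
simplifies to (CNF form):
True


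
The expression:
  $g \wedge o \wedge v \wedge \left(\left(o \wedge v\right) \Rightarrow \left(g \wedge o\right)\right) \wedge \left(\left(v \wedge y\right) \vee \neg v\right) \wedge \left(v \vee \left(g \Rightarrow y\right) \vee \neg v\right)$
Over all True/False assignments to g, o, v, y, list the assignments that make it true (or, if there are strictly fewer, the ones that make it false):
is true only for:
  g=True, o=True, v=True, y=True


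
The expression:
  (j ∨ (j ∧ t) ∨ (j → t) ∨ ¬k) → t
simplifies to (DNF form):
t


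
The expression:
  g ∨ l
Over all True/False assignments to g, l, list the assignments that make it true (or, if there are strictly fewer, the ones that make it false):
is false only for:
  g=False, l=False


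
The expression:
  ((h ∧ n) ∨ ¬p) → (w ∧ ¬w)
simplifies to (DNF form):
(p ∧ ¬h) ∨ (p ∧ ¬n)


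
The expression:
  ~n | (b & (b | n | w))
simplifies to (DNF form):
b | ~n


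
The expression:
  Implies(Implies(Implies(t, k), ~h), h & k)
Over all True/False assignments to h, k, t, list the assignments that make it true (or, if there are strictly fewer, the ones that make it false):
is true only for:
  h=True, k=False, t=False;
  h=True, k=True, t=False;
  h=True, k=True, t=True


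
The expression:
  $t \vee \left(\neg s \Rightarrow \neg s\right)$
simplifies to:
$\text{True}$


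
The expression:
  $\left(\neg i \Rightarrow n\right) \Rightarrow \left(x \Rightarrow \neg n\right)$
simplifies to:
$\neg n \vee \neg x$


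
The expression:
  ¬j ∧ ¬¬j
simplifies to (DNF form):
False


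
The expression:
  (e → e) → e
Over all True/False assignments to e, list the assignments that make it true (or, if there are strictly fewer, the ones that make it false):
is true only for:
  e=True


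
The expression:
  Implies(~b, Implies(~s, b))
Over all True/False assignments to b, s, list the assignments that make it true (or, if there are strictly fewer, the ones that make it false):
is false only for:
  b=False, s=False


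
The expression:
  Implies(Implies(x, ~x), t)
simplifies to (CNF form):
t | x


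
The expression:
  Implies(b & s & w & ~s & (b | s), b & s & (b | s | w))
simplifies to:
True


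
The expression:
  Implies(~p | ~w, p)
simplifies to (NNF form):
p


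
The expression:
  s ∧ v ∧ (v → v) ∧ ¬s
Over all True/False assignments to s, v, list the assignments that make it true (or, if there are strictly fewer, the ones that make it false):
is never true.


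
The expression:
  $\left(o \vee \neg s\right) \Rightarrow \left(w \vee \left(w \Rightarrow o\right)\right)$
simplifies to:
$\text{True}$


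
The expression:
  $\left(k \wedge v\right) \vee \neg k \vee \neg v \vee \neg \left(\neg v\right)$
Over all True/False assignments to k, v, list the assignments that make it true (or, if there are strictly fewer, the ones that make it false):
is always true.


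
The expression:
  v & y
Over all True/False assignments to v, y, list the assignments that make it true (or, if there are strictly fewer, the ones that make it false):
is true only for:
  v=True, y=True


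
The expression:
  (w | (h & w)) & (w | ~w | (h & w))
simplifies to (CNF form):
w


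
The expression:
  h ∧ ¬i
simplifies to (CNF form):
h ∧ ¬i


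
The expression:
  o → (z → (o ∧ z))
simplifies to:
True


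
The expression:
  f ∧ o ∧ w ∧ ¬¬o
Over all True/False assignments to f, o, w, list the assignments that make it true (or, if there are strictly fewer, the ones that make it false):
is true only for:
  f=True, o=True, w=True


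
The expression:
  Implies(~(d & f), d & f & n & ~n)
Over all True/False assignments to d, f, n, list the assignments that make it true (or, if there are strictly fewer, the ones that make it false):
is true only for:
  d=True, f=True, n=False;
  d=True, f=True, n=True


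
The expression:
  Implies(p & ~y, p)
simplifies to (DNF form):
True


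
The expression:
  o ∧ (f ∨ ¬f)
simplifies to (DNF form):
o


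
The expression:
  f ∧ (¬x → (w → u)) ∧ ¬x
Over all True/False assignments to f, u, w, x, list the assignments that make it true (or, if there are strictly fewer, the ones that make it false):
is true only for:
  f=True, u=False, w=False, x=False;
  f=True, u=True, w=False, x=False;
  f=True, u=True, w=True, x=False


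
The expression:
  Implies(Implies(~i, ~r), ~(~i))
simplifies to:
i | r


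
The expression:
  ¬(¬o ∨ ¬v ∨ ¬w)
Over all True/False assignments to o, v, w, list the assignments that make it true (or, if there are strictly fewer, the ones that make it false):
is true only for:
  o=True, v=True, w=True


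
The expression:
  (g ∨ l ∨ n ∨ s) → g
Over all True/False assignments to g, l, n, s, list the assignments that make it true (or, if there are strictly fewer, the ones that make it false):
is false only for:
  g=False, l=False, n=False, s=True;
  g=False, l=False, n=True, s=False;
  g=False, l=False, n=True, s=True;
  g=False, l=True, n=False, s=False;
  g=False, l=True, n=False, s=True;
  g=False, l=True, n=True, s=False;
  g=False, l=True, n=True, s=True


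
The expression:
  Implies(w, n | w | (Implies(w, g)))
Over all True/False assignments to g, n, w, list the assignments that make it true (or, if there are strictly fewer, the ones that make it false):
is always true.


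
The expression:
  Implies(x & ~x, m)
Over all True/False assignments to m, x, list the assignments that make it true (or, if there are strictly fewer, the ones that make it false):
is always true.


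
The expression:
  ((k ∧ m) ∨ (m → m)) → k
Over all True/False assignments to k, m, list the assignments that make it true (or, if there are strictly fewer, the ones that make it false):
is true only for:
  k=True, m=False;
  k=True, m=True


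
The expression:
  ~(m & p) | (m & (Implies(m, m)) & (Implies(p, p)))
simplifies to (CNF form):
True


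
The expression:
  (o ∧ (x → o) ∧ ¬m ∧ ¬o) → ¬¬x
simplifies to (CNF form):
True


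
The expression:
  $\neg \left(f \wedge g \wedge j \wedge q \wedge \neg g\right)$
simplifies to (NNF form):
$\text{True}$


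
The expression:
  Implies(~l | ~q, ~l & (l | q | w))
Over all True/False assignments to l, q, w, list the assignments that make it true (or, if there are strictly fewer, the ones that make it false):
is false only for:
  l=False, q=False, w=False;
  l=True, q=False, w=False;
  l=True, q=False, w=True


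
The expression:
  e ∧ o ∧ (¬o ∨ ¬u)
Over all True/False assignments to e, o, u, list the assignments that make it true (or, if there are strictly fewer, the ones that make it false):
is true only for:
  e=True, o=True, u=False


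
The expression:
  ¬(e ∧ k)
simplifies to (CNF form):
¬e ∨ ¬k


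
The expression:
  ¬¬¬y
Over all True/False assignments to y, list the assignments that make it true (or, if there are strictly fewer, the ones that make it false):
is true only for:
  y=False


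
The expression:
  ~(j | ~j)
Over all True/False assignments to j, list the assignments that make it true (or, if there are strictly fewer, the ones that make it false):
is never true.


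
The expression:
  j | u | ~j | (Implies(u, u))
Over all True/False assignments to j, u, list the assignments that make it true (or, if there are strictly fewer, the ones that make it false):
is always true.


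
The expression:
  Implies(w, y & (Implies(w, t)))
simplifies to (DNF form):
~w | (t & y)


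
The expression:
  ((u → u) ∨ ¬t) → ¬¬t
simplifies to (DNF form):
t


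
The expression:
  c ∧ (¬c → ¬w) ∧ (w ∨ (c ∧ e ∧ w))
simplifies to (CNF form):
c ∧ w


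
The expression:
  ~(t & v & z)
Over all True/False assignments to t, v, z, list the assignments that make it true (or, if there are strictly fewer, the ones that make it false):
is false only for:
  t=True, v=True, z=True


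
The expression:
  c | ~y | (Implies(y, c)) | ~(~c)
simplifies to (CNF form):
c | ~y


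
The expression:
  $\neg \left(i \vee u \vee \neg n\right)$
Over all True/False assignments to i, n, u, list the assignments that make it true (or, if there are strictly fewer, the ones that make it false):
is true only for:
  i=False, n=True, u=False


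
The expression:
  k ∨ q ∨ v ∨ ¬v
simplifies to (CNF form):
True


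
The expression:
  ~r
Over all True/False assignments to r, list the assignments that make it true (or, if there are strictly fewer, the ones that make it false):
is true only for:
  r=False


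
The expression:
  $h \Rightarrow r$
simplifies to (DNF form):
$r \vee \neg h$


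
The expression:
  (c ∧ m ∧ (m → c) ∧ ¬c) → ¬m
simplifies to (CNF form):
True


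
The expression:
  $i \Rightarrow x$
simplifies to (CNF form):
$x \vee \neg i$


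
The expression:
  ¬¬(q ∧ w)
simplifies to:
q ∧ w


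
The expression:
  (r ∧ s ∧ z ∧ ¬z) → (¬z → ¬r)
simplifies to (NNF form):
True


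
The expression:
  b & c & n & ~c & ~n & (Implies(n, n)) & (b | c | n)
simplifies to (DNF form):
False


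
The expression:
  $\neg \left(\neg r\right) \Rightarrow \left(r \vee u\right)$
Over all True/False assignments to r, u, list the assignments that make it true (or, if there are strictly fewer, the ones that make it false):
is always true.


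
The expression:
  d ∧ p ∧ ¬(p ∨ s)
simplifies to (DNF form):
False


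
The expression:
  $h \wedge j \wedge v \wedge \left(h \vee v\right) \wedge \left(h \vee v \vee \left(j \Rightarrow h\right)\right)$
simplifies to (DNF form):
$h \wedge j \wedge v$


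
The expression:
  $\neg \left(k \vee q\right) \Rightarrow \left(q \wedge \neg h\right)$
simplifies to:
$k \vee q$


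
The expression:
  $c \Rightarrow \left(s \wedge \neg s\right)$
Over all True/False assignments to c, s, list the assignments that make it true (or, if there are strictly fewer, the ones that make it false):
is true only for:
  c=False, s=False;
  c=False, s=True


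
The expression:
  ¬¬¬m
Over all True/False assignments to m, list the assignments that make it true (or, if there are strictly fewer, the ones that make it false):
is true only for:
  m=False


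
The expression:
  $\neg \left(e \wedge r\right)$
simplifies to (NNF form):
$\neg e \vee \neg r$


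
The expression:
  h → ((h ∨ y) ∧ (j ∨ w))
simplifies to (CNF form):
j ∨ w ∨ ¬h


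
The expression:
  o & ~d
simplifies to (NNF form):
o & ~d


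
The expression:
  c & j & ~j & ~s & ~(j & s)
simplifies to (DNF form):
False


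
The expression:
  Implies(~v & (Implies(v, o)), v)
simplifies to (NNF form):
v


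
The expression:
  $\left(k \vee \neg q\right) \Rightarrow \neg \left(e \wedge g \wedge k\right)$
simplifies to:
$\neg e \vee \neg g \vee \neg k$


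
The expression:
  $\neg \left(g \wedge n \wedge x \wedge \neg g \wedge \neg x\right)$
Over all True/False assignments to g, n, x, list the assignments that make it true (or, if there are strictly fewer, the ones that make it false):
is always true.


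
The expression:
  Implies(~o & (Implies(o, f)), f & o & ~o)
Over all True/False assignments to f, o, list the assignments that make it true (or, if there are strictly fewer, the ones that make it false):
is true only for:
  f=False, o=True;
  f=True, o=True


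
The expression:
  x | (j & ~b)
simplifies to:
x | (j & ~b)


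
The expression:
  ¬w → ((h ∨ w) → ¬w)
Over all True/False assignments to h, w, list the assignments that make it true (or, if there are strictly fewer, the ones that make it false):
is always true.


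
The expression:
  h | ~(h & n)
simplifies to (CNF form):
True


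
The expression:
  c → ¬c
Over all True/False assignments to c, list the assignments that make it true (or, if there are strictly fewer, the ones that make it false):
is true only for:
  c=False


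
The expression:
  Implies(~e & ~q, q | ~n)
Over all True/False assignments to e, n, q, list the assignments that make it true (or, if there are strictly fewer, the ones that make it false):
is false only for:
  e=False, n=True, q=False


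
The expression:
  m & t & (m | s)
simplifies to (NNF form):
m & t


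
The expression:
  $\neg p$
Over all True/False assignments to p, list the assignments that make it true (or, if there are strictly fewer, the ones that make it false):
is true only for:
  p=False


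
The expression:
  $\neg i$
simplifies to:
$\neg i$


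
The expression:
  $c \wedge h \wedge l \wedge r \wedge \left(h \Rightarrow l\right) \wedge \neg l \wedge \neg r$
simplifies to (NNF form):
$\text{False}$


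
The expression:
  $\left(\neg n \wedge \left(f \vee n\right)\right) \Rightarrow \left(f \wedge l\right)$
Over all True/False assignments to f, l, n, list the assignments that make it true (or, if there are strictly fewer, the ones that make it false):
is false only for:
  f=True, l=False, n=False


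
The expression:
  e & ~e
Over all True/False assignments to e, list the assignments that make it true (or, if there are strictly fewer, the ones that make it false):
is never true.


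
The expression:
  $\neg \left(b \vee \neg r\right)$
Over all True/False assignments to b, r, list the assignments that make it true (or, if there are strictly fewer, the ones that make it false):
is true only for:
  b=False, r=True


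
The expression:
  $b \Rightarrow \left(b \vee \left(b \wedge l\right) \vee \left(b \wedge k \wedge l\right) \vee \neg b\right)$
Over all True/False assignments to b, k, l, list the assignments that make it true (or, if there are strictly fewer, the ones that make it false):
is always true.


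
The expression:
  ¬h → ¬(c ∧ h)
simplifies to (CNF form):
True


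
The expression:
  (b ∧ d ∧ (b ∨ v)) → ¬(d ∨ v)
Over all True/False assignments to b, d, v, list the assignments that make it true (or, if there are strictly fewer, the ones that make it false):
is false only for:
  b=True, d=True, v=False;
  b=True, d=True, v=True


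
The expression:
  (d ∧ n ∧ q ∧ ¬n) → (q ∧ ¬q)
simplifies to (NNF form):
True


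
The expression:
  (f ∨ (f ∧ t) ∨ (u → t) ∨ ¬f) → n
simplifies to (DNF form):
n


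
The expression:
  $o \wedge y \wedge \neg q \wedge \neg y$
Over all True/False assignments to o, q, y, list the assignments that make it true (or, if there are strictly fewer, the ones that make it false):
is never true.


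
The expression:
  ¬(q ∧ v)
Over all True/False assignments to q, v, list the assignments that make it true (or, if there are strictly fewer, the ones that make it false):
is false only for:
  q=True, v=True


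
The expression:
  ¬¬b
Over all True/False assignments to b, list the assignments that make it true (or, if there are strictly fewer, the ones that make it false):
is true only for:
  b=True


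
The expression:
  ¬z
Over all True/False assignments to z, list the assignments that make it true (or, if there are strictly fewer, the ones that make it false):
is true only for:
  z=False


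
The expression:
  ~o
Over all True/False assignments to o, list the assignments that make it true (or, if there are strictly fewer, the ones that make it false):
is true only for:
  o=False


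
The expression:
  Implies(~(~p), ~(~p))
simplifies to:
True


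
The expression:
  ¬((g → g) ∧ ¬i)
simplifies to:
i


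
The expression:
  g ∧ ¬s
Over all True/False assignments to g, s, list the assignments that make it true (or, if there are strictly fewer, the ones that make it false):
is true only for:
  g=True, s=False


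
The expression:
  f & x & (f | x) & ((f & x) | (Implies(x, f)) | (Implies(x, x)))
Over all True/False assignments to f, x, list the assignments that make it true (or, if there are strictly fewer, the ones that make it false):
is true only for:
  f=True, x=True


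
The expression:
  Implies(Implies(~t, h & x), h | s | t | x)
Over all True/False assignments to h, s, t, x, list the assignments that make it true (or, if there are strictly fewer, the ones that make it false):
is always true.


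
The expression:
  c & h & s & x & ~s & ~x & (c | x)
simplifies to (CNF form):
False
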